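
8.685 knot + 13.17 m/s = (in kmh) 63.5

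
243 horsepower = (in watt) 1.812e+05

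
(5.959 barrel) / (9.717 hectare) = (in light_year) 1.031e-21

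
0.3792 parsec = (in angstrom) 1.17e+26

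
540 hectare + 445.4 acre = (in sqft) 7.753e+07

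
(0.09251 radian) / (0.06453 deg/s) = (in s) 82.14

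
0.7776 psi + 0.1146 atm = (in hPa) 169.7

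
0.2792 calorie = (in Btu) 0.001107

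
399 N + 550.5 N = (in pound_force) 213.5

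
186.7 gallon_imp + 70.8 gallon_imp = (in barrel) 7.363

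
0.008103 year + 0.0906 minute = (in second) 2.555e+05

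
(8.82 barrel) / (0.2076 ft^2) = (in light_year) 7.685e-15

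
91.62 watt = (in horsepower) 0.1229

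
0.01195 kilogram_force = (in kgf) 0.01195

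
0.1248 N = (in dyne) 1.248e+04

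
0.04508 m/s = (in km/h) 0.1623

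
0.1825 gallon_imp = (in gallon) 0.2192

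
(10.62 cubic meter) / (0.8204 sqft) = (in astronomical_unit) 9.314e-10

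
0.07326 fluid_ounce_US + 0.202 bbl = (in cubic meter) 0.03212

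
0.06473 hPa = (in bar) 6.473e-05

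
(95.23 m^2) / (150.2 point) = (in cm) 1.797e+05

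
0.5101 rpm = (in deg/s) 3.061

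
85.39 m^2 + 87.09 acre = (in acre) 87.11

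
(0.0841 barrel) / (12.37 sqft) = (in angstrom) 1.163e+08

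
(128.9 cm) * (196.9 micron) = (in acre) 6.272e-08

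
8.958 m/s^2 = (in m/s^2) 8.958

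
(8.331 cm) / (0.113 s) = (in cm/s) 73.73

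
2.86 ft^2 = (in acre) 6.566e-05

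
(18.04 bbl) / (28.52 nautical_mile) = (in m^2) 5.43e-05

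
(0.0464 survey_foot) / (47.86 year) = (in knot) 1.821e-11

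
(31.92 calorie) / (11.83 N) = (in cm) 1129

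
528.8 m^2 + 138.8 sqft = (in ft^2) 5831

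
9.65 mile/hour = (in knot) 8.386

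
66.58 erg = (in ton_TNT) 1.591e-15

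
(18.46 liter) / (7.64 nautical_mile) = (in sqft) 1.404e-05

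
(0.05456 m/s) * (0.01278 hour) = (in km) 0.00251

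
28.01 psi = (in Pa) 1.931e+05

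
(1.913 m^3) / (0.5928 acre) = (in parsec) 2.584e-20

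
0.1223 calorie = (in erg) 5.117e+06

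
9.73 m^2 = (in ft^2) 104.7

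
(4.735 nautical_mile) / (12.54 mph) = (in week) 0.002586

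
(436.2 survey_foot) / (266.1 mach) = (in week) 2.426e-09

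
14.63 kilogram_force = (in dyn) 1.435e+07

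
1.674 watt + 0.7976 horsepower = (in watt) 596.4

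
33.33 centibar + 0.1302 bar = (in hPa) 463.5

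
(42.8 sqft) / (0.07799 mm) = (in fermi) 5.098e+19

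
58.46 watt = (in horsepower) 0.0784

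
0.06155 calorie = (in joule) 0.2575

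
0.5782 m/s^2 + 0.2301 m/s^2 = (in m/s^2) 0.8083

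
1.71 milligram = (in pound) 3.77e-06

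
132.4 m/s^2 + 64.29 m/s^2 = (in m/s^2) 196.7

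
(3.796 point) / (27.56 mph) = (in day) 1.258e-09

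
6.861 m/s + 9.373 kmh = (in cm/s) 946.5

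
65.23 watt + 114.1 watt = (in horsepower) 0.2405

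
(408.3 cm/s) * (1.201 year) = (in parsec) 5.012e-09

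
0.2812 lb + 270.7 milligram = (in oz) 4.509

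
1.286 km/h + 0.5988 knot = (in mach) 0.001954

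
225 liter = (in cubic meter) 0.225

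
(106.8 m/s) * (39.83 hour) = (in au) 0.0001024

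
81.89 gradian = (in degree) 73.7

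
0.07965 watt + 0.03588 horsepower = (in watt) 26.84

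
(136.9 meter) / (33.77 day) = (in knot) 9.121e-05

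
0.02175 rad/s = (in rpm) 0.2077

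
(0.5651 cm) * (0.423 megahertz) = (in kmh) 8605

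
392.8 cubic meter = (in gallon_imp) 8.64e+04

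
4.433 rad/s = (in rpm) 42.33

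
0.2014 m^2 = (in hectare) 2.014e-05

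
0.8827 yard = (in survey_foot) 2.648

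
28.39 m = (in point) 8.048e+04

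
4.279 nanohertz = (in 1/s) 4.279e-09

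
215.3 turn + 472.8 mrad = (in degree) 7.754e+04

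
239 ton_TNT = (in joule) 1e+12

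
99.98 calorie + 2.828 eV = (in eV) 2.611e+21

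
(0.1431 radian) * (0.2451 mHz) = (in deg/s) 0.00201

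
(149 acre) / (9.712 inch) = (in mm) 2.444e+09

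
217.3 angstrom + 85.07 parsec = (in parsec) 85.07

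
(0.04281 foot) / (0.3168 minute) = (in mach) 2.016e-06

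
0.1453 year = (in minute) 7.637e+04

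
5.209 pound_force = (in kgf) 2.363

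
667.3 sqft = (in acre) 0.01532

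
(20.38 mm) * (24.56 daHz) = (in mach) 0.0147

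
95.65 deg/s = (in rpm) 15.94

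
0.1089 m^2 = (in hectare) 1.089e-05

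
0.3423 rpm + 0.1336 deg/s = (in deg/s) 2.187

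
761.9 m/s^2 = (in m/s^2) 761.9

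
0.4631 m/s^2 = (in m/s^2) 0.4631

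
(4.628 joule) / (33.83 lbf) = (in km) 3.075e-05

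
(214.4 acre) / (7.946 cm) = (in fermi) 1.092e+22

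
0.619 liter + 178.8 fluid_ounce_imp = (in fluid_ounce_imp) 200.6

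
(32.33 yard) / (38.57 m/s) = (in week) 1.267e-06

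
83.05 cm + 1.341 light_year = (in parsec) 0.4112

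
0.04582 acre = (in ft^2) 1996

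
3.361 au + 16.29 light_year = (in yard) 1.685e+17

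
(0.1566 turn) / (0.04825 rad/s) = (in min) 0.3399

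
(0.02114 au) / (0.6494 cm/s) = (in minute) 8.116e+09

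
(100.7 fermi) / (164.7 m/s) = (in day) 7.077e-21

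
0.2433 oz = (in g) 6.897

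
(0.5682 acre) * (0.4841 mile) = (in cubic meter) 1.791e+06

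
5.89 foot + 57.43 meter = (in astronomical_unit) 3.959e-10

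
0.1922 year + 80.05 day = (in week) 21.46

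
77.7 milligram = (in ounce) 0.002741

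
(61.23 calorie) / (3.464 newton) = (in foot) 242.6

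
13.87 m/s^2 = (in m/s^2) 13.87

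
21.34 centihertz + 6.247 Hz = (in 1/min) 387.6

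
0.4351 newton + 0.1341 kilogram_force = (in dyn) 1.75e+05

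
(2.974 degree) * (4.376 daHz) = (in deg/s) 130.1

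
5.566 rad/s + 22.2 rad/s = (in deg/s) 1591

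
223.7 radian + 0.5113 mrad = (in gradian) 1.424e+04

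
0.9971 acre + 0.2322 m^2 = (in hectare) 0.4035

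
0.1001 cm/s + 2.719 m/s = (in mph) 6.084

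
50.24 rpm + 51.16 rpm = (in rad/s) 10.62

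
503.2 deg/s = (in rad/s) 8.782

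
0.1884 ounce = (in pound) 0.01178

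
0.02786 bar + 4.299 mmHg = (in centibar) 3.359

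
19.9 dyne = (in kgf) 2.029e-05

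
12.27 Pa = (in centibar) 0.01227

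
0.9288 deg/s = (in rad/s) 0.01621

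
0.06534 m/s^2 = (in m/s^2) 0.06534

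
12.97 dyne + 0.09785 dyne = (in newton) 0.0001307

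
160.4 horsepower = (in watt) 1.196e+05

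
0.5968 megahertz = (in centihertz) 5.968e+07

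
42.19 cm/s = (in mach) 0.001239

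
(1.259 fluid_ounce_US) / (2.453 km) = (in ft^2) 1.634e-07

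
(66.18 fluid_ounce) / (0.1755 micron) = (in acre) 2.756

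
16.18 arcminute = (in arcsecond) 970.8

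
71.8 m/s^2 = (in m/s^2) 71.8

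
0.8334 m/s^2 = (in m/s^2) 0.8334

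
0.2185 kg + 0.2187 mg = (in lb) 0.4817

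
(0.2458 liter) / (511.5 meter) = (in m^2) 4.805e-07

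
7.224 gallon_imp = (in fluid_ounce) 1110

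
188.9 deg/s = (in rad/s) 3.297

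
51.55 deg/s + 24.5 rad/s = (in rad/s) 25.4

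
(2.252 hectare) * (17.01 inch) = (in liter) 9.73e+06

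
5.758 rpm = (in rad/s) 0.603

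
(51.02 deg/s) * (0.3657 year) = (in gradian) 6.538e+08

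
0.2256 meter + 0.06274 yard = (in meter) 0.283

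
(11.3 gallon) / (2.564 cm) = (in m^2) 1.668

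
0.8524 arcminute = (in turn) 3.946e-05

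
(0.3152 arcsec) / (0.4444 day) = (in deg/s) 2.28e-09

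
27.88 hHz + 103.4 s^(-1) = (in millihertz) 2.891e+06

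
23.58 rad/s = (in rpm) 225.2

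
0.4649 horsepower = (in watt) 346.7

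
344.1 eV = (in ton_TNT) 1.318e-26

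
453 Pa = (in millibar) 4.53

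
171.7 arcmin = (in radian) 0.04995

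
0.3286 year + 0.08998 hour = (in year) 0.3286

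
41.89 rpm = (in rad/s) 4.387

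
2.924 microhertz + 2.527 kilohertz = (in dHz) 2.527e+04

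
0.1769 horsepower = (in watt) 131.9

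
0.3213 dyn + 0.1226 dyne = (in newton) 4.439e-06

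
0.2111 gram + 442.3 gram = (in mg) 4.425e+05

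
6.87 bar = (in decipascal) 6.87e+06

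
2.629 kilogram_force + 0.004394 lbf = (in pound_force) 5.8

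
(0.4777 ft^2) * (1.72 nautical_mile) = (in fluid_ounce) 4.78e+06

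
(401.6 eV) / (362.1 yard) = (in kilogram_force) 1.982e-20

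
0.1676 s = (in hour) 4.656e-05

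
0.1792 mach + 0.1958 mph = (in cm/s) 6111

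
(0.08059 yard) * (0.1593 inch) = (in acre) 7.368e-08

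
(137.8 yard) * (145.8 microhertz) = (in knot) 0.03571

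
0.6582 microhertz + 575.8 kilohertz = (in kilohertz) 575.8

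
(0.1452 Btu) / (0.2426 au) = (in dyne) 0.0004221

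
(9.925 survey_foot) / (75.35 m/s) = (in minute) 0.0006691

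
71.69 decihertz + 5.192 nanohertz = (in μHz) 7.169e+06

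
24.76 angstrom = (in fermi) 2.476e+06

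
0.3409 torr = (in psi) 0.006592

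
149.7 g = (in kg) 0.1497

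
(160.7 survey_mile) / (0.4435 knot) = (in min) 1.889e+04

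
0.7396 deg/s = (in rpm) 0.1233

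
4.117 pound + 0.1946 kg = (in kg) 2.062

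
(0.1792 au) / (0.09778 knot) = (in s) 5.329e+11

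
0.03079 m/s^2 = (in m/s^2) 0.03079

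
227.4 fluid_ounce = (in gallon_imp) 1.479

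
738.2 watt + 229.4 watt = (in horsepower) 1.298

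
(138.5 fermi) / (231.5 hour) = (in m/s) 1.662e-19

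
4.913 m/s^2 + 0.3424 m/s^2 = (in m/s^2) 5.255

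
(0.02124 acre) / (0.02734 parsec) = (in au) 6.811e-25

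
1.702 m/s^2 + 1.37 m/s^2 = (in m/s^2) 3.072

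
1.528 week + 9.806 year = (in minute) 5.169e+06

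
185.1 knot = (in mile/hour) 213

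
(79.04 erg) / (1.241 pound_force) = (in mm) 0.001432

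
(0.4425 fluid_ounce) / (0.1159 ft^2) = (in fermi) 1.215e+12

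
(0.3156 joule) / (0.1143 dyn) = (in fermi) 2.761e+20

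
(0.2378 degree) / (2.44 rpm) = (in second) 0.01624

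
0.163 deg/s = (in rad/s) 0.002845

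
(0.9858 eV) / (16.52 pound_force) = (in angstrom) 2.149e-11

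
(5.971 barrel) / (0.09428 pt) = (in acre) 7.053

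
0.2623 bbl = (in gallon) 11.02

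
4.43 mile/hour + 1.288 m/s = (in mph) 7.311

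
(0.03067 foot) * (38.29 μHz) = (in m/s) 3.579e-07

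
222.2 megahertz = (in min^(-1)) 1.333e+10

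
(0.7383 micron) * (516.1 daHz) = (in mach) 1.119e-05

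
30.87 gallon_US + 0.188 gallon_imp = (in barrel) 0.7404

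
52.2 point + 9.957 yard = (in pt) 2.586e+04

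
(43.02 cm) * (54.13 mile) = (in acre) 9.261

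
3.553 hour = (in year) 0.0004056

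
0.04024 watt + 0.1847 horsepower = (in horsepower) 0.1848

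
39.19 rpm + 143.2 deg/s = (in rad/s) 6.603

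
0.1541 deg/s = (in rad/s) 0.00269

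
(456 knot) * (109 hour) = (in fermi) 9.205e+22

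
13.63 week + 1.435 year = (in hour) 1.486e+04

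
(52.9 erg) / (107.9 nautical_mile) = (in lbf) 5.951e-12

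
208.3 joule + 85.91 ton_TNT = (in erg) 3.594e+18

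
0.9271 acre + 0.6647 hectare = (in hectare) 1.04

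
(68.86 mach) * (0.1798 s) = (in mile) 2.62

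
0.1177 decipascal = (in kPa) 1.177e-05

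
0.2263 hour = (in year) 2.583e-05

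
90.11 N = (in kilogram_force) 9.189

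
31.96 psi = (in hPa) 2204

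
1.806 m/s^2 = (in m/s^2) 1.806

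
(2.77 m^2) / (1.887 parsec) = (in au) 3.18e-28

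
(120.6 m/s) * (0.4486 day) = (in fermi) 4.674e+21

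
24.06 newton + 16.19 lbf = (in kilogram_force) 9.797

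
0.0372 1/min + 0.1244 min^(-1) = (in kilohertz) 2.693e-06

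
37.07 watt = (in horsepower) 0.04971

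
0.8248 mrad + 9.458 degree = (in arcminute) 570.3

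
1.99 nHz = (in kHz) 1.99e-12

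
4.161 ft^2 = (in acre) 9.552e-05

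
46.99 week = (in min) 4.737e+05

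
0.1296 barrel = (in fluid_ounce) 696.7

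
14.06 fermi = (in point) 3.986e-11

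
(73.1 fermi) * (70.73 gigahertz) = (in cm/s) 0.517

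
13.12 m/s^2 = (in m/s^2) 13.12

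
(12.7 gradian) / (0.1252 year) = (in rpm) 4.825e-07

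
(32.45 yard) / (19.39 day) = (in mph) 3.962e-05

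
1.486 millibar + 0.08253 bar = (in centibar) 8.402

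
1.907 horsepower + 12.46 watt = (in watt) 1435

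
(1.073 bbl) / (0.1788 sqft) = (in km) 0.01027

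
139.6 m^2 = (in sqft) 1503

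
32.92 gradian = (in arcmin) 1778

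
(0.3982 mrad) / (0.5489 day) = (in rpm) 8.018e-08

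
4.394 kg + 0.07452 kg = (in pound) 9.851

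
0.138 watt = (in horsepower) 0.0001851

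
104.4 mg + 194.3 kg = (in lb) 428.4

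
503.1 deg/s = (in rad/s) 8.781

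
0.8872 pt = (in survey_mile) 1.945e-07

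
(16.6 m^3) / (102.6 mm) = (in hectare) 0.01618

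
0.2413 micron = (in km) 2.413e-10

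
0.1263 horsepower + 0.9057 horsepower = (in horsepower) 1.032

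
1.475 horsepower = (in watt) 1100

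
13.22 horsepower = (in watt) 9858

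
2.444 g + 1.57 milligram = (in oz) 0.08626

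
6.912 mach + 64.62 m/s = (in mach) 7.102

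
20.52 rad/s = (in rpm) 196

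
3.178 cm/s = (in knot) 0.06178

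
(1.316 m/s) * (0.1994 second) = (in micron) 2.624e+05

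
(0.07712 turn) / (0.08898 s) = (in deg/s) 312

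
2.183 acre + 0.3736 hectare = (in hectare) 1.257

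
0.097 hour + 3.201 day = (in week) 0.4579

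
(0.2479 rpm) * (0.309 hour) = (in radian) 28.88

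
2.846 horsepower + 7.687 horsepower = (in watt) 7854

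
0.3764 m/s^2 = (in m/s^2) 0.3764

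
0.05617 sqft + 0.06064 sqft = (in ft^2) 0.1168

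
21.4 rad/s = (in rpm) 204.4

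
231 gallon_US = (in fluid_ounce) 2.957e+04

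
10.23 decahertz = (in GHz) 1.023e-07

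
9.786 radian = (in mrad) 9786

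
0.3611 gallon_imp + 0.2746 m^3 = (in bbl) 1.738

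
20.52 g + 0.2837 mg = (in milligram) 2.052e+04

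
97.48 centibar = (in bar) 0.9748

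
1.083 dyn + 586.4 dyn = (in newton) 0.005875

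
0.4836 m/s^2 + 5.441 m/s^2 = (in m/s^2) 5.925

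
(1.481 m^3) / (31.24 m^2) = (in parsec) 1.536e-18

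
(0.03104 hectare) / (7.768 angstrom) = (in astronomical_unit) 2.671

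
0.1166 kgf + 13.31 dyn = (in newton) 1.144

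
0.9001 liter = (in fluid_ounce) 30.44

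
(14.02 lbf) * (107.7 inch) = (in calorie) 40.77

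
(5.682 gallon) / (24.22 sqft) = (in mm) 9.559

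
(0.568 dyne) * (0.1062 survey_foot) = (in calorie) 4.394e-08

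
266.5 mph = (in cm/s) 1.191e+04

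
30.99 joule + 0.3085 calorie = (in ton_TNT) 7.715e-09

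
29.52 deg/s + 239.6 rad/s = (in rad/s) 240.1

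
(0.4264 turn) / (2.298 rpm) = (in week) 1.841e-05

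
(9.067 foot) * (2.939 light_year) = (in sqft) 8.271e+17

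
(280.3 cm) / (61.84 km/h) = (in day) 1.889e-06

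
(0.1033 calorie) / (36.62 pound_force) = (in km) 2.653e-06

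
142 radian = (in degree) 8136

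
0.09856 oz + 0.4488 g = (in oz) 0.1144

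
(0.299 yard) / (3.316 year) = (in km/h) 9.412e-09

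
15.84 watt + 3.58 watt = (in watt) 19.42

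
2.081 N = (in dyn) 2.081e+05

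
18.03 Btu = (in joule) 1.902e+04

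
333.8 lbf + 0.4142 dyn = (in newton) 1485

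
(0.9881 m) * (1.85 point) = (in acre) 1.594e-07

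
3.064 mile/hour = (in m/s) 1.37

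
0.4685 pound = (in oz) 7.496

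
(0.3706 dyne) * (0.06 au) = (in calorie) 7950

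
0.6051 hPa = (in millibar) 0.6051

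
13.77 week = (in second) 8.328e+06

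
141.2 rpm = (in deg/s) 847.2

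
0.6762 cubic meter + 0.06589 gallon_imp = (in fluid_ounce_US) 2.288e+04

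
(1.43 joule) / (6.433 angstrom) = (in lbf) 4.997e+08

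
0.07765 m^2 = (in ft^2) 0.8358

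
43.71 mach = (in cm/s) 1.488e+06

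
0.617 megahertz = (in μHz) 6.17e+11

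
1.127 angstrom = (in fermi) 1.127e+05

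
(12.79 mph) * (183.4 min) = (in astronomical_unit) 4.206e-07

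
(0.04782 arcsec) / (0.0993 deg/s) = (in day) 1.548e-09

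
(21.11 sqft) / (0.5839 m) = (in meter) 3.359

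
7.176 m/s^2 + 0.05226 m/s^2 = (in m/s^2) 7.228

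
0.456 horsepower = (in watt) 340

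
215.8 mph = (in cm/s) 9647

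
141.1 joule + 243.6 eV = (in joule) 141.1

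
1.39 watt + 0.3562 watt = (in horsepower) 0.002342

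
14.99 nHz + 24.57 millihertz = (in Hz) 0.02457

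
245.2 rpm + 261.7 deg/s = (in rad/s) 30.24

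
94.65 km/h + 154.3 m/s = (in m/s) 180.6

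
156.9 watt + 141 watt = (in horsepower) 0.3995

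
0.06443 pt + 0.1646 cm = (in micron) 1669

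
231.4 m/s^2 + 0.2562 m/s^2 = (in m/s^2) 231.7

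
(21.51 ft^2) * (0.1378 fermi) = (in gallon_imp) 6.057e-14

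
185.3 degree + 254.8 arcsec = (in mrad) 3235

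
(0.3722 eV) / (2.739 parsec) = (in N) 7.056e-37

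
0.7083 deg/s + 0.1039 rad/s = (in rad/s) 0.1163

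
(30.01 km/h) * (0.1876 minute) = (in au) 6.272e-10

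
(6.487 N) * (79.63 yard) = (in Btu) 0.4477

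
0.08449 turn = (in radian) 0.5309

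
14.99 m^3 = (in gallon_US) 3960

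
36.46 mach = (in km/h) 4.469e+04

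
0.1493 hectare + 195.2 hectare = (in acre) 482.7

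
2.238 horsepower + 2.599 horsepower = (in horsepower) 4.837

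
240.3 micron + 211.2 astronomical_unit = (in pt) 8.956e+16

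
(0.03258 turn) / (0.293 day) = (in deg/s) 0.0004633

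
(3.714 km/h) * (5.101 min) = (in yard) 345.3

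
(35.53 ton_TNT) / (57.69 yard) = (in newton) 2.818e+09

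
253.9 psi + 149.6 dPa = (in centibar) 1751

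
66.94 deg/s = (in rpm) 11.16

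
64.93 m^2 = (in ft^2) 698.9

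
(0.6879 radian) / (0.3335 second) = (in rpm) 19.7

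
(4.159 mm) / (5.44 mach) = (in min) 3.742e-08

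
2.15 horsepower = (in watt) 1603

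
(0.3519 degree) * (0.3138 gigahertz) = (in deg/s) 1.104e+08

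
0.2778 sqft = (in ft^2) 0.2778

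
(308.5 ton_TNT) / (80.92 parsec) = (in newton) 5.169e-07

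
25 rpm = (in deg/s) 150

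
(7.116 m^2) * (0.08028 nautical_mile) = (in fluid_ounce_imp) 3.724e+07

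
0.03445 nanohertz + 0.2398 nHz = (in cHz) 2.743e-08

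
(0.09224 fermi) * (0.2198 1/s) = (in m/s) 2.027e-17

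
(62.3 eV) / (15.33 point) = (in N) 1.846e-15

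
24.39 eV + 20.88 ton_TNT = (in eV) 5.453e+29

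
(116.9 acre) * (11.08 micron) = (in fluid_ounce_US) 1.772e+05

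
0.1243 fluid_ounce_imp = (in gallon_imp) 0.0007769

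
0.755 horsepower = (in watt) 563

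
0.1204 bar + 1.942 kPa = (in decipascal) 1.398e+05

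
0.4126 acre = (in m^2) 1670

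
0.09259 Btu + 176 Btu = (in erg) 1.858e+12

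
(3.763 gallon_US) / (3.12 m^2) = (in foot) 0.01498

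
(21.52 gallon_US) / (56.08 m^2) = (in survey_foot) 0.004766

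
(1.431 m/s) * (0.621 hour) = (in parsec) 1.037e-13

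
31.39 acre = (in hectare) 12.7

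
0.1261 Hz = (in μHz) 1.261e+05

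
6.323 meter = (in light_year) 6.683e-16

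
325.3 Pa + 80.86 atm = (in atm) 80.86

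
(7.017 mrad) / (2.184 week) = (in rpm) 5.073e-08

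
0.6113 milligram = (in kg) 6.113e-07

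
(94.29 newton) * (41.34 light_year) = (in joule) 3.688e+19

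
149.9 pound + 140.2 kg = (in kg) 208.2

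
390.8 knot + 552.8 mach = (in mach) 553.4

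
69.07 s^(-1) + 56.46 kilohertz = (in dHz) 5.653e+05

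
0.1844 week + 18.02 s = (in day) 1.291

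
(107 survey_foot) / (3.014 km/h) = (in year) 1.235e-06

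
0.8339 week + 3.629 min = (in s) 5.046e+05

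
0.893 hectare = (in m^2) 8930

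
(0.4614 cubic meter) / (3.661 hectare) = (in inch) 0.0004962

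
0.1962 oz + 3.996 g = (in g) 9.558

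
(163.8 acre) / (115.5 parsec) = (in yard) 2.034e-13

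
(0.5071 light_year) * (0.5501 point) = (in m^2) 9.31e+11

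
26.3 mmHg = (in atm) 0.03461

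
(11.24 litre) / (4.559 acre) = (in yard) 6.663e-07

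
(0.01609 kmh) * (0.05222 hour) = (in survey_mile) 0.0005221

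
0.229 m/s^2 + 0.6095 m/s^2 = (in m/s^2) 0.8385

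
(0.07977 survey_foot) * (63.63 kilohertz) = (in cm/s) 1.547e+05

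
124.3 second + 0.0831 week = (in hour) 14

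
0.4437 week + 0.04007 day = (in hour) 75.5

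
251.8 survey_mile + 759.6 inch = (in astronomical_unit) 2.709e-06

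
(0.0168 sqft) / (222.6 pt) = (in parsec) 6.441e-19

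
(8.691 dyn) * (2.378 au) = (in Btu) 2.93e+04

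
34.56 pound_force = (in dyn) 1.537e+07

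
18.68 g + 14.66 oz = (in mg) 4.343e+05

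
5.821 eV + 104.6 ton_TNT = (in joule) 4.376e+11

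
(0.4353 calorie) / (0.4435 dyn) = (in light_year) 4.341e-11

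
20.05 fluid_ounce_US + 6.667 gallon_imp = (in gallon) 8.163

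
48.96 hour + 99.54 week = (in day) 698.8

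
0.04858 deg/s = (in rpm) 0.008097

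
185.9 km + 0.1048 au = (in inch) 6.172e+11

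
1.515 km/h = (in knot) 0.818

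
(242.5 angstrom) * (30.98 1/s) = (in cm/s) 7.513e-05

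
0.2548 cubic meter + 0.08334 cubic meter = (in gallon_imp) 74.38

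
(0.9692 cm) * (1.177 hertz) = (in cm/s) 1.141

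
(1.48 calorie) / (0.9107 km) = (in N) 0.0068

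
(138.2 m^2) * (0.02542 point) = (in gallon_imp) 0.2726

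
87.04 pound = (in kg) 39.48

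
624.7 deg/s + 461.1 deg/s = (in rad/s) 18.95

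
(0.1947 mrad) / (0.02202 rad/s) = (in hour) 2.456e-06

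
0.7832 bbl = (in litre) 124.5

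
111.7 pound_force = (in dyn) 4.969e+07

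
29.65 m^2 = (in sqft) 319.1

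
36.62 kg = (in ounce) 1292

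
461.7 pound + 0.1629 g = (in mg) 2.094e+08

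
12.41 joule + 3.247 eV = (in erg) 1.241e+08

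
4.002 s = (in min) 0.0667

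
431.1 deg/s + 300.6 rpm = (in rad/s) 39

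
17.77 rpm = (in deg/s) 106.6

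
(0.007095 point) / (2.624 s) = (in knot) 1.854e-06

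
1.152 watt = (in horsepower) 0.001545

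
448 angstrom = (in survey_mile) 2.784e-11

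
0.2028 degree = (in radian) 0.00354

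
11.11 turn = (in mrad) 6.981e+04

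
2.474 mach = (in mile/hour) 1884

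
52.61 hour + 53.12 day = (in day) 55.31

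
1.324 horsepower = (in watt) 987.3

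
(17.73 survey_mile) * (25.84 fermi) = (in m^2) 7.373e-10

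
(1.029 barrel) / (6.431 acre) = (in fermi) 6.286e+09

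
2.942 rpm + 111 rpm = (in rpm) 113.9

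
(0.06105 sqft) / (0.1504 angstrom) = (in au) 0.002521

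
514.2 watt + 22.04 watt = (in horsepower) 0.7191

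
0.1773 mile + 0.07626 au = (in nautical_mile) 6.16e+06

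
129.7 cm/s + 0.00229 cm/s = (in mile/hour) 2.901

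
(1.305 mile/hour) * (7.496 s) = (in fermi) 4.373e+15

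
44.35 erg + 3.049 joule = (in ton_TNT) 7.287e-10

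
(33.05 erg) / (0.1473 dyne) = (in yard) 2.454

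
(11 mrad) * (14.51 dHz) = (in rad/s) 0.01596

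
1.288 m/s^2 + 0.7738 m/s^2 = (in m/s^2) 2.062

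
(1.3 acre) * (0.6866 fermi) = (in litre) 3.612e-09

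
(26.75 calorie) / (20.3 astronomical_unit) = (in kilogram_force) 3.758e-12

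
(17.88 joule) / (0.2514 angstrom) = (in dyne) 7.112e+16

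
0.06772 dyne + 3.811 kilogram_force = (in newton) 37.37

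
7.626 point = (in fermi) 2.69e+12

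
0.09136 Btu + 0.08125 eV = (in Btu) 0.09136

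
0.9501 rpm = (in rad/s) 0.09949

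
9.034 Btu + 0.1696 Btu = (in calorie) 2321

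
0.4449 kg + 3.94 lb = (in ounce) 78.73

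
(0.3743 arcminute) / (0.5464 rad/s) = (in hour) 5.535e-08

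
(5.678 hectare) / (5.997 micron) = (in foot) 3.106e+10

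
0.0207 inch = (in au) 3.515e-15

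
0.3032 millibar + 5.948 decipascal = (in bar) 0.0003091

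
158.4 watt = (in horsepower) 0.2124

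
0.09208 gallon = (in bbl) 0.002192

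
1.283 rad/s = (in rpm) 12.25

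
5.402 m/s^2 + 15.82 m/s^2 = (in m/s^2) 21.22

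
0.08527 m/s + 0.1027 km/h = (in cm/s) 11.38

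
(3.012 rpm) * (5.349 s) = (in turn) 0.2685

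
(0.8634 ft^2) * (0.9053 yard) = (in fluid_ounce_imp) 2337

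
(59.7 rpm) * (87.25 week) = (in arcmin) 1.134e+12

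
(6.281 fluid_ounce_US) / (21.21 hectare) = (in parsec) 2.838e-26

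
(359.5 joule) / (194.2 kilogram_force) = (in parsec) 6.118e-18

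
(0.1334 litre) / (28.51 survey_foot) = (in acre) 3.793e-09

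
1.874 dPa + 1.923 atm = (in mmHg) 1461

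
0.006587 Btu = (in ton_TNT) 1.661e-09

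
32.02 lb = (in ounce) 512.3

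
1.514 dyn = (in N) 1.514e-05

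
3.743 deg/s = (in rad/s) 0.06533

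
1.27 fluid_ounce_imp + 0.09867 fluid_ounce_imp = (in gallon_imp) 0.008554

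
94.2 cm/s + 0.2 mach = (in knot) 134.2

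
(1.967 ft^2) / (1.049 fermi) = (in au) 1164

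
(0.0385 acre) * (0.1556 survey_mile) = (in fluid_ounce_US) 1.319e+09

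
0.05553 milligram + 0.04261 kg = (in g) 42.61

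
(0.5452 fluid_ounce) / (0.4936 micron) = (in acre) 0.008072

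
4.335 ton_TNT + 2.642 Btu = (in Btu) 1.719e+07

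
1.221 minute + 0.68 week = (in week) 0.6801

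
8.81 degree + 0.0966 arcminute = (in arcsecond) 3.172e+04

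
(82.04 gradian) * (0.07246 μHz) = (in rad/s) 9.338e-08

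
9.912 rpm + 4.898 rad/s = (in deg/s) 340.1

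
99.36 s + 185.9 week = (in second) 1.124e+08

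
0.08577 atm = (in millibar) 86.91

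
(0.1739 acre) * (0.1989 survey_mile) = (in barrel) 1.417e+06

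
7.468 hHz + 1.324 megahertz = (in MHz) 1.325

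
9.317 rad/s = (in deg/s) 533.8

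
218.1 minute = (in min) 218.1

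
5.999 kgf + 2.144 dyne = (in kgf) 5.999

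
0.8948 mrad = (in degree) 0.05127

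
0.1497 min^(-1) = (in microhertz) 2495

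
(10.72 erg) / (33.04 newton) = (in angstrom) 324.5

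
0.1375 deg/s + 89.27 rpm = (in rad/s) 9.351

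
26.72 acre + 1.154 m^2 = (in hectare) 10.81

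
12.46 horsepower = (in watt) 9291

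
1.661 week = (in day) 11.63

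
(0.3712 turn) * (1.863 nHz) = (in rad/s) 4.345e-09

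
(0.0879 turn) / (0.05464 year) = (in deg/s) 1.836e-05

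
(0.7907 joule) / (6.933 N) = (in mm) 114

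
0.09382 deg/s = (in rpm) 0.01564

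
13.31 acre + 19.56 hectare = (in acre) 61.64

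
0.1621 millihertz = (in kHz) 1.621e-07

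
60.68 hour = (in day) 2.528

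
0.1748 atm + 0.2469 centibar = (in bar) 0.1796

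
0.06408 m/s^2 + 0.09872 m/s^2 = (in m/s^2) 0.1628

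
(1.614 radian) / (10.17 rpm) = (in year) 4.806e-08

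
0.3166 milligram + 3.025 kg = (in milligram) 3.025e+06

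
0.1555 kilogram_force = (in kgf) 0.1555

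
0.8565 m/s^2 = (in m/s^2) 0.8565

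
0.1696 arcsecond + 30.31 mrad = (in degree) 1.737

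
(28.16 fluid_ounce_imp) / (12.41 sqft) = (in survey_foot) 0.002277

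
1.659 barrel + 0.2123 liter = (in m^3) 0.264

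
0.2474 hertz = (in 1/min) 14.84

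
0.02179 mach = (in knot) 14.42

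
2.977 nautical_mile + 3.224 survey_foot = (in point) 1.563e+07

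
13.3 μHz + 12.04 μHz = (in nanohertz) 2.534e+04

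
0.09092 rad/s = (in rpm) 0.8682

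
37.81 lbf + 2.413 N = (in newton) 170.6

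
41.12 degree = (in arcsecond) 1.48e+05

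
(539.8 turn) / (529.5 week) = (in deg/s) 0.0006068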